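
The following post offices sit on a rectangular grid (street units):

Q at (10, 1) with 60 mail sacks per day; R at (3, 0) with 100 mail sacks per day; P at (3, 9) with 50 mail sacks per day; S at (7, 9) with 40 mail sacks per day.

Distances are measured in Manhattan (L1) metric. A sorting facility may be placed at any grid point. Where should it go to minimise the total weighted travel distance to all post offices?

(3, 1)

Manhattan distance separates: Σwᵢ(|x−xᵢ|+|y−yᵢ|) = Σwᵢ|x−xᵢ| + Σwᵢ|y−yᵢ|, so x and y are optimised independently as 1-D weighted medians.
Total weight W = 250; half = 125.
x-coordinate, sorted with cumulative weight:
  x=3 (R, w=100) cum 100
  x=3 (P, w=50) cum 150  ← median
  x=7 (S, w=40) cum 190
  x=10 (Q, w=60) cum 250
⇒ x* = 3
y-coordinate, sorted with cumulative weight:
  y=0 (R, w=100) cum 100
  y=1 (Q, w=60) cum 160  ← median
  y=9 (P, w=50) cum 210
  y=9 (S, w=40) cum 250
⇒ y* = 1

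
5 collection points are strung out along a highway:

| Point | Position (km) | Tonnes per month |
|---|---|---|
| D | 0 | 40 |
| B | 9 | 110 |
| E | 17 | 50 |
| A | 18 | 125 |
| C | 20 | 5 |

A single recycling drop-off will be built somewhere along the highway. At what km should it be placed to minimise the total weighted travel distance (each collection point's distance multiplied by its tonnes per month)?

For a sum of weighted absolute distances on a line, the optimum is the weighted median (not the mean). Total weight W = 330; half-weight = 165.
Sort by position and accumulate weight:
  km 0 (D, w=40) → cum 40
  km 9 (B, w=110) → cum 150
  km 17 (E, w=50) → cum 200  ≥ 165 → median here
  km 18 (A, w=125) → cum 325
  km 20 (C, w=5) → cum 330
Optimal location: km 17.

x = 17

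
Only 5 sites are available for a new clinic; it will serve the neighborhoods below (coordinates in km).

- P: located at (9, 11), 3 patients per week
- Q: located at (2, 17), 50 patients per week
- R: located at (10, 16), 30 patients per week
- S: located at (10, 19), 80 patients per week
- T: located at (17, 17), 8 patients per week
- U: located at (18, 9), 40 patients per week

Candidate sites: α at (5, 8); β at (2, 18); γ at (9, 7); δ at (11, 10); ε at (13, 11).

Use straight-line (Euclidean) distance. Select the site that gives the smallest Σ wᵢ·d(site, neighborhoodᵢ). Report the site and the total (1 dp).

ε, total 1770.0 km

Total weighted distance at each candidate:
  α (5, 8): total = 2380.5
  β (2, 18): total = 1826.6
  γ (9, 7): total = 2328.5
  δ (11, 10): total = 1840.3
  ε (13, 11): total = 1770.0
Minimum is at ε with total 1770.0 km.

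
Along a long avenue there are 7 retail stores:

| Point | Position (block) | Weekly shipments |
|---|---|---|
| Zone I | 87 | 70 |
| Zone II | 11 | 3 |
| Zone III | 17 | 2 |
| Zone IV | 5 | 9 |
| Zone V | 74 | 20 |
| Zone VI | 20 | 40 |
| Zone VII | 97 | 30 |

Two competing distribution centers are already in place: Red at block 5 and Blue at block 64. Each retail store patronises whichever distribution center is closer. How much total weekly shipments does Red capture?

54

The indifferent point is the midpoint (5+64)/2 = 34.5; retail stores left of it (closer to Red at 5) go to Red, those right go to Blue.
  Zone IV at 5 (w=9) → Red
  Zone II at 11 (w=3) → Red
  Zone III at 17 (w=2) → Red
  Zone VI at 20 (w=40) → Red
  Zone V at 74 (w=20) → Blue
  Zone I at 87 (w=70) → Blue
  Zone VII at 97 (w=30) → Blue
Red captures 54; Blue captures 120.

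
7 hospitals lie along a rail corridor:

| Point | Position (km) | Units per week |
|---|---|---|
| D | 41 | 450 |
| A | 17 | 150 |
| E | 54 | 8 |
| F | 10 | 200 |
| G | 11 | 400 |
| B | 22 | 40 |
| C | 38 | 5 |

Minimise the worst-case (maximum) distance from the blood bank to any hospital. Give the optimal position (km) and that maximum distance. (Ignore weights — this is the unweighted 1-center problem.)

location 32, max distance 22

The 1-center on a line is the midpoint of the two extreme points: leftmost at 10, rightmost at 54.
Optimal location = (10 + 54)/2 = 32; maximum distance = (54 − 10)/2 = 22.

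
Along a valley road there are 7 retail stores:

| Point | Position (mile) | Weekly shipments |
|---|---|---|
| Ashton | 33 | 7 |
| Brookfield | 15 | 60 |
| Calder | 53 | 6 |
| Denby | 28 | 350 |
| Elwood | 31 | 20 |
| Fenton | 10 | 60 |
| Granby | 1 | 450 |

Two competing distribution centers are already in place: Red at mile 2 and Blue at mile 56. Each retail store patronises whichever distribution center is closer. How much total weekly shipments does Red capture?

The indifferent point is the midpoint (2+56)/2 = 29; retail stores left of it (closer to Red at 2) go to Red, those right go to Blue.
  Granby at 1 (w=450) → Red
  Fenton at 10 (w=60) → Red
  Brookfield at 15 (w=60) → Red
  Denby at 28 (w=350) → Red
  Elwood at 31 (w=20) → Blue
  Ashton at 33 (w=7) → Blue
  Calder at 53 (w=6) → Blue
Red captures 920; Blue captures 33.

920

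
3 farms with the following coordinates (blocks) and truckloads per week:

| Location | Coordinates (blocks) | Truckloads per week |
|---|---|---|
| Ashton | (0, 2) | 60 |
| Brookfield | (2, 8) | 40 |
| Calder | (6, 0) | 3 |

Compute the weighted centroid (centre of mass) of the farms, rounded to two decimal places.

(0.95, 4.27)

The minimiser of Σwᵢ‖p−pᵢ‖² is the weighted centroid p* = (Σwᵢpᵢ)/(Σwᵢ).
Σwᵢ = 103.
Σwᵢxᵢ = 60·0 + 40·2 + 3·6 = 98.
Σwᵢyᵢ = 60·2 + 40·8 + 3·0 = 440.
x* = 98/103 = 0.95, y* = 440/103 = 4.27.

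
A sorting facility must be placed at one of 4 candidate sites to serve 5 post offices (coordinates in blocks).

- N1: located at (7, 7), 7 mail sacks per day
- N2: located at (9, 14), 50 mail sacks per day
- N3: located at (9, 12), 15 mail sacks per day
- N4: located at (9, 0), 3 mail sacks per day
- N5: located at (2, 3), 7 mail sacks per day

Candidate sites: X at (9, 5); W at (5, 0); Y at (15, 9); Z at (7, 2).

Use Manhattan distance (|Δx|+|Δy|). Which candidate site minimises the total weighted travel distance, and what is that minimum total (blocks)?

X, total 661 blocks

Total weighted distance at each candidate:
  X (9, 5): total = 661
  W (5, 0): total = 1257
  Y (15, 9): total = 933
  Z (7, 2): total = 969
Minimum is at X with total 661 blocks.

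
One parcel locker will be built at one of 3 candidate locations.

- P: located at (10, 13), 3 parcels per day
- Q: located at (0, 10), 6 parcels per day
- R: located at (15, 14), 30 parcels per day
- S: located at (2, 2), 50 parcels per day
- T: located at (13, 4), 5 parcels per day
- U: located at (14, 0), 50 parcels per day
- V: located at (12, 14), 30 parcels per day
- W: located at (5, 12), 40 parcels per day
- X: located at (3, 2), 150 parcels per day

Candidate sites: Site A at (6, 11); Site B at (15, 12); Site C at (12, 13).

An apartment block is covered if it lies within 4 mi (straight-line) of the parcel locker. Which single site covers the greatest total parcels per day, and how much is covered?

Site C, covering 63

Coverage radius r = 4 mi; a point is covered iff (Δx)²+(Δy)² ≤ 4² = 16.
  Site A (6, 11): covers {W} → 40
  Site B (15, 12): covers {R, V} → 60
  Site C (12, 13): covers {P, R, V} → 63
Maximum coverage at Site C: 63 parcels per day.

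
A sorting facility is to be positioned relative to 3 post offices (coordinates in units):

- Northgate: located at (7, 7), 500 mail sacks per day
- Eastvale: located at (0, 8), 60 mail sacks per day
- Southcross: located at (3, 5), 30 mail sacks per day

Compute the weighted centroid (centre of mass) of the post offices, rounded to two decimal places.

(6.08, 7.00)

The minimiser of Σwᵢ‖p−pᵢ‖² is the weighted centroid p* = (Σwᵢpᵢ)/(Σwᵢ).
Σwᵢ = 590.
Σwᵢxᵢ = 500·7 + 60·0 + 30·3 = 3590.
Σwᵢyᵢ = 500·7 + 60·8 + 30·5 = 4130.
x* = 3590/590 = 6.08, y* = 4130/590 = 7.00.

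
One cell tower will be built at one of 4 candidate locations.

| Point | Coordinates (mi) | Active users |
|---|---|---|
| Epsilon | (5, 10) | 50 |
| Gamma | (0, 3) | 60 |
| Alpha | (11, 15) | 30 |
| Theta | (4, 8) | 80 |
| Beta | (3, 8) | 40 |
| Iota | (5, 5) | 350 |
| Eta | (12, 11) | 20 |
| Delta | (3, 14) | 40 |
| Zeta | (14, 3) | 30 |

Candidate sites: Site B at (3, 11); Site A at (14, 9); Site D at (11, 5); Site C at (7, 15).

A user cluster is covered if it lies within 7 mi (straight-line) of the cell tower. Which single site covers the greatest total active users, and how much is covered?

Coverage radius r = 7 mi; a point is covered iff (Δx)²+(Δy)² ≤ 7² = 49.
  Site B (3, 11): covers {Epsilon, Theta, Beta, Iota, Delta} → 560
  Site A (14, 9): covers {Alpha, Eta, Zeta} → 80
  Site D (11, 5): covers {Iota, Eta, Zeta} → 400
  Site C (7, 15): covers {Epsilon, Alpha, Eta, Delta} → 140
Maximum coverage at Site B: 560 active users.

Site B, covering 560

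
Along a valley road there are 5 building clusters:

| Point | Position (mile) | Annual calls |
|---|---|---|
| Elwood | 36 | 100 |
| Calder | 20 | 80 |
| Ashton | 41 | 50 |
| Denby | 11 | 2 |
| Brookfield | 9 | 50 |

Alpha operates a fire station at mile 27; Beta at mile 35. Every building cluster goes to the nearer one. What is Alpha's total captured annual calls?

The indifferent point is the midpoint (27+35)/2 = 31; building clusters left of it (closer to Alpha at 27) go to Alpha, those right go to Beta.
  Brookfield at 9 (w=50) → Alpha
  Denby at 11 (w=2) → Alpha
  Calder at 20 (w=80) → Alpha
  Elwood at 36 (w=100) → Beta
  Ashton at 41 (w=50) → Beta
Alpha captures 132; Beta captures 150.

132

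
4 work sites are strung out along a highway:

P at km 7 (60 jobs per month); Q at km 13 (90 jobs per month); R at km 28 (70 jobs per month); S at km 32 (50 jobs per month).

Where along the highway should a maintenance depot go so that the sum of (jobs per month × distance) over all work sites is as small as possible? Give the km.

x = 13

For a sum of weighted absolute distances on a line, the optimum is the weighted median (not the mean). Total weight W = 270; half-weight = 135.
Sort by position and accumulate weight:
  km 7 (P, w=60) → cum 60
  km 13 (Q, w=90) → cum 150  ≥ 135 → median here
  km 28 (R, w=70) → cum 220
  km 32 (S, w=50) → cum 270
Optimal location: km 13.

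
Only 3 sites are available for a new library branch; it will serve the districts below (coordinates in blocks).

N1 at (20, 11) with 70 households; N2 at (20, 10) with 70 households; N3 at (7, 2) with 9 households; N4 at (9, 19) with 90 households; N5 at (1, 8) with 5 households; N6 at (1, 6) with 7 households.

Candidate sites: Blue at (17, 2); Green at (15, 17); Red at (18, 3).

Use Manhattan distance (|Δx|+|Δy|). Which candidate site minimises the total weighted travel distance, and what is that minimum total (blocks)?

Total weighted distance at each candidate:
  Blue (17, 2): total = 4200
  Green (15, 17): total = 2827
  Red (18, 3): total = 3938
Minimum is at Green with total 2827 blocks.

Green, total 2827 blocks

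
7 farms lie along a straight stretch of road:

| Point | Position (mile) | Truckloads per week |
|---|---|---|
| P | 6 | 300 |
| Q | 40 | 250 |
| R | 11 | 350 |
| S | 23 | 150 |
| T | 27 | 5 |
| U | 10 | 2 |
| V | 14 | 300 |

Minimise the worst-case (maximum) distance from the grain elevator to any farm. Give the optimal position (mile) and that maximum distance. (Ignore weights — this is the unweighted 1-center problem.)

The 1-center on a line is the midpoint of the two extreme points: leftmost at 6, rightmost at 40.
Optimal location = (6 + 40)/2 = 23; maximum distance = (40 − 6)/2 = 17.

location 23, max distance 17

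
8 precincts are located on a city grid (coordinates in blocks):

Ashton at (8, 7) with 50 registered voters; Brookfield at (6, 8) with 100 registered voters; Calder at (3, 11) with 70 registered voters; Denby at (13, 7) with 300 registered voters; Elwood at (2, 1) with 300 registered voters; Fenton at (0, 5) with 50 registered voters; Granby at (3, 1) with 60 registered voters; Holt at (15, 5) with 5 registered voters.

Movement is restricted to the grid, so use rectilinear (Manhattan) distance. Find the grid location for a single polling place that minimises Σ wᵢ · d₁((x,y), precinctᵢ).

(3, 7)

Manhattan distance separates: Σwᵢ(|x−xᵢ|+|y−yᵢ|) = Σwᵢ|x−xᵢ| + Σwᵢ|y−yᵢ|, so x and y are optimised independently as 1-D weighted medians.
Total weight W = 935; half = 467.5.
x-coordinate, sorted with cumulative weight:
  x=0 (Fenton, w=50) cum 50
  x=2 (Elwood, w=300) cum 350
  x=3 (Calder, w=70) cum 420
  x=3 (Granby, w=60) cum 480  ← median
  x=6 (Brookfield, w=100) cum 580
  x=8 (Ashton, w=50) cum 630
  x=13 (Denby, w=300) cum 930
  x=15 (Holt, w=5) cum 935
⇒ x* = 3
y-coordinate, sorted with cumulative weight:
  y=1 (Elwood, w=300) cum 300
  y=1 (Granby, w=60) cum 360
  y=5 (Fenton, w=50) cum 410
  y=5 (Holt, w=5) cum 415
  y=7 (Ashton, w=50) cum 465
  y=7 (Denby, w=300) cum 765  ← median
  y=8 (Brookfield, w=100) cum 865
  y=11 (Calder, w=70) cum 935
⇒ y* = 7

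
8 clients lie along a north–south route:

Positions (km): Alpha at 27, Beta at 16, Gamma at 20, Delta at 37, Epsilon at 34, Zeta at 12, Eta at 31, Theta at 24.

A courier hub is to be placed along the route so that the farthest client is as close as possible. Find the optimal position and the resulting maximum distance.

location 24.5, max distance 12.5

The 1-center on a line is the midpoint of the two extreme points: leftmost at 12, rightmost at 37.
Optimal location = (12 + 37)/2 = 24.5; maximum distance = (37 − 12)/2 = 12.5.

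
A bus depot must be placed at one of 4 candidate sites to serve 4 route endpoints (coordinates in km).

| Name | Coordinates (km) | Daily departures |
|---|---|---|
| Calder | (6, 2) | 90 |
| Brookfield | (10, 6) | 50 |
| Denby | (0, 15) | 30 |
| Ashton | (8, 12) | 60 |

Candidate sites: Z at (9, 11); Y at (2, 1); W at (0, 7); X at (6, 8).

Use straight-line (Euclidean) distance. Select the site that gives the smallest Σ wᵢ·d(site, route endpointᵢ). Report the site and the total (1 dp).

X, total 1308.5 km

Total weighted distance at each candidate:
  Z (9, 11): total = 1489.1
  Y (2, 1): total = 2018.8
  W (0, 7): total = 2011.5
  X (6, 8): total = 1308.5
Minimum is at X with total 1308.5 km.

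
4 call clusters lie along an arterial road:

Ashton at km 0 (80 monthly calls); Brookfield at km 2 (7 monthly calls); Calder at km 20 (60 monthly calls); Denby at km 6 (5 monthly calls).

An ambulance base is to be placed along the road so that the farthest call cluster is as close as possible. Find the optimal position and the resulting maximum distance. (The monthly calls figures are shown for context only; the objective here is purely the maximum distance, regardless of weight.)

location 10, max distance 10

The 1-center on a line is the midpoint of the two extreme points: leftmost at 0, rightmost at 20.
Optimal location = (0 + 20)/2 = 10; maximum distance = (20 − 0)/2 = 10.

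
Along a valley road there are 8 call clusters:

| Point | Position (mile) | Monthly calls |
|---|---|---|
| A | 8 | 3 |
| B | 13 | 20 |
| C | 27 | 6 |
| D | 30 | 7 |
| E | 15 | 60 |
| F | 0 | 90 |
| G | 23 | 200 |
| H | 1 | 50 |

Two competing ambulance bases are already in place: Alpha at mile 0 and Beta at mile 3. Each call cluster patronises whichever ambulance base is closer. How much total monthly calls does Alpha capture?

The indifferent point is the midpoint (0+3)/2 = 1.5; call clusters left of it (closer to Alpha at 0) go to Alpha, those right go to Beta.
  F at 0 (w=90) → Alpha
  H at 1 (w=50) → Alpha
  A at 8 (w=3) → Beta
  B at 13 (w=20) → Beta
  E at 15 (w=60) → Beta
  G at 23 (w=200) → Beta
  C at 27 (w=6) → Beta
  D at 30 (w=7) → Beta
Alpha captures 140; Beta captures 296.

140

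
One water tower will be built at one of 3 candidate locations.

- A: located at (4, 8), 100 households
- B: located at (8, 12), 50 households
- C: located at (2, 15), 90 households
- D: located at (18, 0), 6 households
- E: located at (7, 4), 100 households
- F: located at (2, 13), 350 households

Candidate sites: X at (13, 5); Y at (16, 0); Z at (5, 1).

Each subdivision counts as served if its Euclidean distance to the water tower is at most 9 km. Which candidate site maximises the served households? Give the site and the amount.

Coverage radius r = 9 km; a point is covered iff (Δx)²+(Δy)² ≤ 9² = 81.
  X (13, 5): covers {B, D, E} → 156
  Y (16, 0): covers {D} → 6
  Z (5, 1): covers {A, E} → 200
Maximum coverage at Z: 200 households.

Z, covering 200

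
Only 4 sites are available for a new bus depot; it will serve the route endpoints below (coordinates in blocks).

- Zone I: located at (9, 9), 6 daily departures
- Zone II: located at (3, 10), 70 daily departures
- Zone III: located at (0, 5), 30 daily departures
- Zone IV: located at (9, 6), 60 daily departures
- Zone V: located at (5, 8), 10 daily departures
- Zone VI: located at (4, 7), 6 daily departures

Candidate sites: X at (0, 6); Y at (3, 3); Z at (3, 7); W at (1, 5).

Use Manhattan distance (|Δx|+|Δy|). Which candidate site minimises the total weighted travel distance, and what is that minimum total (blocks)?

Total weighted distance at each candidate:
  X (0, 6): total = 1232
  Y (3, 3): total = 1352
  Z (3, 7): total = 864
  W (1, 5): total = 1232
Minimum is at Z with total 864 blocks.

Z, total 864 blocks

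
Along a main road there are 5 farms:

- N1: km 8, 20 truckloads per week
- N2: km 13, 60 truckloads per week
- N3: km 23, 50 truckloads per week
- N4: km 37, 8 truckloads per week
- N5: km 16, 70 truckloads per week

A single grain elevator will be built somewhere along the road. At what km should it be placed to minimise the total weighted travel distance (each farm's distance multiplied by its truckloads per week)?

x = 16

For a sum of weighted absolute distances on a line, the optimum is the weighted median (not the mean). Total weight W = 208; half-weight = 104.
Sort by position and accumulate weight:
  km 8 (N1, w=20) → cum 20
  km 13 (N2, w=60) → cum 80
  km 16 (N5, w=70) → cum 150  ≥ 104 → median here
  km 23 (N3, w=50) → cum 200
  km 37 (N4, w=8) → cum 208
Optimal location: km 16.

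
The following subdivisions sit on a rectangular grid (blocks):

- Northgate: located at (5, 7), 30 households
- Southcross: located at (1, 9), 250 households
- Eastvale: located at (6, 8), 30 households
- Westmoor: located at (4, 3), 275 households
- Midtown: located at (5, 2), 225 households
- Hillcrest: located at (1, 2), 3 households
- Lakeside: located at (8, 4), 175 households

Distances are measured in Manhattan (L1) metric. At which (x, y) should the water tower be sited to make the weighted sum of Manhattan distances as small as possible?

(4, 3)

Manhattan distance separates: Σwᵢ(|x−xᵢ|+|y−yᵢ|) = Σwᵢ|x−xᵢ| + Σwᵢ|y−yᵢ|, so x and y are optimised independently as 1-D weighted medians.
Total weight W = 988; half = 494.
x-coordinate, sorted with cumulative weight:
  x=1 (Southcross, w=250) cum 250
  x=1 (Hillcrest, w=3) cum 253
  x=4 (Westmoor, w=275) cum 528  ← median
  x=5 (Northgate, w=30) cum 558
  x=5 (Midtown, w=225) cum 783
  x=6 (Eastvale, w=30) cum 813
  x=8 (Lakeside, w=175) cum 988
⇒ x* = 4
y-coordinate, sorted with cumulative weight:
  y=2 (Midtown, w=225) cum 225
  y=2 (Hillcrest, w=3) cum 228
  y=3 (Westmoor, w=275) cum 503  ← median
  y=4 (Lakeside, w=175) cum 678
  y=7 (Northgate, w=30) cum 708
  y=8 (Eastvale, w=30) cum 738
  y=9 (Southcross, w=250) cum 988
⇒ y* = 3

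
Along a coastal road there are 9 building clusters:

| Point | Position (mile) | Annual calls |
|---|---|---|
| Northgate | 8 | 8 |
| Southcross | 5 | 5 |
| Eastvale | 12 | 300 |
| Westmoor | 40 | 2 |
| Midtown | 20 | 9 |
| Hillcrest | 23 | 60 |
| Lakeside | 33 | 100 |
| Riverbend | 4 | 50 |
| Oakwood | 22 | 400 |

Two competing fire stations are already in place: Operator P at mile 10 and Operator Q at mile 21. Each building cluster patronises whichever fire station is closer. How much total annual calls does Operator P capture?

The indifferent point is the midpoint (10+21)/2 = 15.5; building clusters left of it (closer to Operator P at 10) go to Operator P, those right go to Operator Q.
  Riverbend at 4 (w=50) → Operator P
  Southcross at 5 (w=5) → Operator P
  Northgate at 8 (w=8) → Operator P
  Eastvale at 12 (w=300) → Operator P
  Midtown at 20 (w=9) → Operator Q
  Oakwood at 22 (w=400) → Operator Q
  Hillcrest at 23 (w=60) → Operator Q
  Lakeside at 33 (w=100) → Operator Q
  Westmoor at 40 (w=2) → Operator Q
Operator P captures 363; Operator Q captures 571.

363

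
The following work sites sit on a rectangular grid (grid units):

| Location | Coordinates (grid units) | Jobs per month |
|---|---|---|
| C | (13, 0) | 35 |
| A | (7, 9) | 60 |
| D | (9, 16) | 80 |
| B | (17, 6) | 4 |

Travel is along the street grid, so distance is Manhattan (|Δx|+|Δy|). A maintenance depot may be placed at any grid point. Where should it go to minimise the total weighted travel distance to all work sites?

Manhattan distance separates: Σwᵢ(|x−xᵢ|+|y−yᵢ|) = Σwᵢ|x−xᵢ| + Σwᵢ|y−yᵢ|, so x and y are optimised independently as 1-D weighted medians.
Total weight W = 179; half = 89.5.
x-coordinate, sorted with cumulative weight:
  x=7 (A, w=60) cum 60
  x=9 (D, w=80) cum 140  ← median
  x=13 (C, w=35) cum 175
  x=17 (B, w=4) cum 179
⇒ x* = 9
y-coordinate, sorted with cumulative weight:
  y=0 (C, w=35) cum 35
  y=6 (B, w=4) cum 39
  y=9 (A, w=60) cum 99  ← median
  y=16 (D, w=80) cum 179
⇒ y* = 9

(9, 9)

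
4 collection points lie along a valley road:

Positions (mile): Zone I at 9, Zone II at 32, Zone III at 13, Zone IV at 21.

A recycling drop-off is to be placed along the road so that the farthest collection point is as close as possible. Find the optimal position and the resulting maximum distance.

The 1-center on a line is the midpoint of the two extreme points: leftmost at 9, rightmost at 32.
Optimal location = (9 + 32)/2 = 20.5; maximum distance = (32 − 9)/2 = 11.5.

location 20.5, max distance 11.5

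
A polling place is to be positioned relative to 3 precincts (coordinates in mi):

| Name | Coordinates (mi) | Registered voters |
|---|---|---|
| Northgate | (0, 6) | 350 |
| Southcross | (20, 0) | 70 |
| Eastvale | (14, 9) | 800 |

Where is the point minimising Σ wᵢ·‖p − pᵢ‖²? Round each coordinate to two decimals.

(10.33, 7.62)

The minimiser of Σwᵢ‖p−pᵢ‖² is the weighted centroid p* = (Σwᵢpᵢ)/(Σwᵢ).
Σwᵢ = 1220.
Σwᵢxᵢ = 350·0 + 70·20 + 800·14 = 12600.
Σwᵢyᵢ = 350·6 + 70·0 + 800·9 = 9300.
x* = 12600/1220 = 10.33, y* = 9300/1220 = 7.62.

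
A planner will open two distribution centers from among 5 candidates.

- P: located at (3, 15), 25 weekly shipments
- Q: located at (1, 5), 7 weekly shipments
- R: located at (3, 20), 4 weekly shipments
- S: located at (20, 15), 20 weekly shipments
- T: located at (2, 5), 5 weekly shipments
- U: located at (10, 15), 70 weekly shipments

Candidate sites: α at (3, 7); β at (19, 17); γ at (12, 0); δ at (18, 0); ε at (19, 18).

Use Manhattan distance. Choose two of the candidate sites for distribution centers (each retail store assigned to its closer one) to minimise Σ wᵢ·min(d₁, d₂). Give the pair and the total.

Evaluate every pair (each demand assigned to the nearer of the two):
  {α, β}: total = 1125
  {α, ε}: total = 1215
  {β, γ}: total = 1543
  {β, δ}: total = 1615
  {γ, ε}: total = 1654
  {α, δ}: total = 1685
  {β, ε}: total = 1707
  {δ, ε}: total = 1726
  {α, γ}: total = 1805
  {γ, δ}: total = 2433
Best pair: {α, β} with total 1125.

{α, β}, total 1125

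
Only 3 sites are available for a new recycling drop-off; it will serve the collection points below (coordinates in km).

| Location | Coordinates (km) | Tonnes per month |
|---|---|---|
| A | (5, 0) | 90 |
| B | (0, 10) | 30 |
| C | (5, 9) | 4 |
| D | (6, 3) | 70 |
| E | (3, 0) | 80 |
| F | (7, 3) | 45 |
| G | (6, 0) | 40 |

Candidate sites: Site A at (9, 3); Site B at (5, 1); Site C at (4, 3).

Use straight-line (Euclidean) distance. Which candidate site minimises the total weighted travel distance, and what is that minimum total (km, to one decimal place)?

Total weighted distance at each candidate:
  Site A (9, 3): total = 1827.3
  Site B (5, 1): total = 950.1
  Site C (4, 3): total = 1223.0
Minimum is at Site B with total 950.1 km.

Site B, total 950.1 km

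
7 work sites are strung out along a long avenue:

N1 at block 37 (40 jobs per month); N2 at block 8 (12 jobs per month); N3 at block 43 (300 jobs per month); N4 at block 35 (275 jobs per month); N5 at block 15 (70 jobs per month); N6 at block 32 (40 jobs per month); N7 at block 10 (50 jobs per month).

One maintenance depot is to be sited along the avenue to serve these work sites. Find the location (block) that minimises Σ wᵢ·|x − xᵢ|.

For a sum of weighted absolute distances on a line, the optimum is the weighted median (not the mean). Total weight W = 787; half-weight = 393.5.
Sort by position and accumulate weight:
  block 8 (N2, w=12) → cum 12
  block 10 (N7, w=50) → cum 62
  block 15 (N5, w=70) → cum 132
  block 32 (N6, w=40) → cum 172
  block 35 (N4, w=275) → cum 447  ≥ 393.5 → median here
  block 37 (N1, w=40) → cum 487
  block 43 (N3, w=300) → cum 787
Optimal location: block 35.

x = 35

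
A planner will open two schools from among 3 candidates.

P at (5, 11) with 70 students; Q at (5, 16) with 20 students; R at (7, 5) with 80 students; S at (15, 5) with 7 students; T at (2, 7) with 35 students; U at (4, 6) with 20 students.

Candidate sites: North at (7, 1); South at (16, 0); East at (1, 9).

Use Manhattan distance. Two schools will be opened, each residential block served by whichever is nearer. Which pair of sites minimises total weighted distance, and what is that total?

Evaluate every pair (each demand assigned to the nearer of the two):
  {North, East}: total = 1269
  {South, East}: total = 1707
  {North, South}: total = 2087
Best pair: {North, East} with total 1269.

{North, East}, total 1269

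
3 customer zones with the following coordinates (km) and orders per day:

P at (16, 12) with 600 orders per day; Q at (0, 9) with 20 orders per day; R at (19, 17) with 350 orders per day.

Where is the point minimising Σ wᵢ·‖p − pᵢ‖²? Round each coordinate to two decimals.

(16.75, 13.74)

The minimiser of Σwᵢ‖p−pᵢ‖² is the weighted centroid p* = (Σwᵢpᵢ)/(Σwᵢ).
Σwᵢ = 970.
Σwᵢxᵢ = 600·16 + 20·0 + 350·19 = 16250.
Σwᵢyᵢ = 600·12 + 20·9 + 350·17 = 13330.
x* = 16250/970 = 16.75, y* = 13330/970 = 13.74.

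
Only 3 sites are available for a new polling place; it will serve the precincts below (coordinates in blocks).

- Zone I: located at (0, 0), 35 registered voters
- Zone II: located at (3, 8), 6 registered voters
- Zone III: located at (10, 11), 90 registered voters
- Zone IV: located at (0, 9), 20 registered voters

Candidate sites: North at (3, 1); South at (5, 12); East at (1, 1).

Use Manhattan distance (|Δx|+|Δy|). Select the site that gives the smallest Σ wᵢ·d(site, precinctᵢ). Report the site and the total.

Total weighted distance at each candidate:
  North (3, 1): total = 1932
  South (5, 12): total = 1331
  East (1, 1): total = 2014
Minimum is at South with total 1331 blocks.

South, total 1331 blocks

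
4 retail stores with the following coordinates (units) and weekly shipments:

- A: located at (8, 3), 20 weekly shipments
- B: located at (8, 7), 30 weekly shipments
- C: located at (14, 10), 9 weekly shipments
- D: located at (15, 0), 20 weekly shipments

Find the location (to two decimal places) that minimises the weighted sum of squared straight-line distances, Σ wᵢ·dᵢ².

(10.46, 4.56)

The minimiser of Σwᵢ‖p−pᵢ‖² is the weighted centroid p* = (Σwᵢpᵢ)/(Σwᵢ).
Σwᵢ = 79.
Σwᵢxᵢ = 20·8 + 30·8 + 9·14 + 20·15 = 826.
Σwᵢyᵢ = 20·3 + 30·7 + 9·10 + 20·0 = 360.
x* = 826/79 = 10.46, y* = 360/79 = 4.56.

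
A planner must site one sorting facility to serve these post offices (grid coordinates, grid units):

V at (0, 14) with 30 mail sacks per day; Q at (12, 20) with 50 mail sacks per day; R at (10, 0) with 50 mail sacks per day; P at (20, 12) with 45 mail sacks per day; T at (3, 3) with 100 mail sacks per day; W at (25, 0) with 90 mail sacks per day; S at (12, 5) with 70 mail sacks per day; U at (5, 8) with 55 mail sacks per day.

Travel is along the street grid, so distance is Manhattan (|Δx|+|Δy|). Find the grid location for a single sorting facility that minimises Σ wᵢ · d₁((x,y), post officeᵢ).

Manhattan distance separates: Σwᵢ(|x−xᵢ|+|y−yᵢ|) = Σwᵢ|x−xᵢ| + Σwᵢ|y−yᵢ|, so x and y are optimised independently as 1-D weighted medians.
Total weight W = 490; half = 245.
x-coordinate, sorted with cumulative weight:
  x=0 (V, w=30) cum 30
  x=3 (T, w=100) cum 130
  x=5 (U, w=55) cum 185
  x=10 (R, w=50) cum 235
  x=12 (Q, w=50) cum 285  ← median
  x=12 (S, w=70) cum 355
  x=20 (P, w=45) cum 400
  x=25 (W, w=90) cum 490
⇒ x* = 12
y-coordinate, sorted with cumulative weight:
  y=0 (R, w=50) cum 50
  y=0 (W, w=90) cum 140
  y=3 (T, w=100) cum 240
  y=5 (S, w=70) cum 310  ← median
  y=8 (U, w=55) cum 365
  y=12 (P, w=45) cum 410
  y=14 (V, w=30) cum 440
  y=20 (Q, w=50) cum 490
⇒ y* = 5

(12, 5)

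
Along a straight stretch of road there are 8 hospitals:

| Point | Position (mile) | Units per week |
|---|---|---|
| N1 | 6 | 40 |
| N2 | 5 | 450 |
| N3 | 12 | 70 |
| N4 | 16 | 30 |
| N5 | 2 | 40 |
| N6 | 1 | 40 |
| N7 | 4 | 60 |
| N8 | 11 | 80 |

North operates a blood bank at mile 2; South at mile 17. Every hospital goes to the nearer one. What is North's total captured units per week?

The indifferent point is the midpoint (2+17)/2 = 9.5; hospitals left of it (closer to North at 2) go to North, those right go to South.
  N6 at 1 (w=40) → North
  N5 at 2 (w=40) → North
  N7 at 4 (w=60) → North
  N2 at 5 (w=450) → North
  N1 at 6 (w=40) → North
  N8 at 11 (w=80) → South
  N3 at 12 (w=70) → South
  N4 at 16 (w=30) → South
North captures 630; South captures 180.

630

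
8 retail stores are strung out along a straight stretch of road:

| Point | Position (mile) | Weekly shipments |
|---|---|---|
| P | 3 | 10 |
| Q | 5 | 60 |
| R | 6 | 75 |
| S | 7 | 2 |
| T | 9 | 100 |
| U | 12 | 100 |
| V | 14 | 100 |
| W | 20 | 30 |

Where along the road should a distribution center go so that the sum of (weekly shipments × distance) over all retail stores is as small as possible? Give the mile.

x = 9

For a sum of weighted absolute distances on a line, the optimum is the weighted median (not the mean). Total weight W = 477; half-weight = 238.5.
Sort by position and accumulate weight:
  mile 3 (P, w=10) → cum 10
  mile 5 (Q, w=60) → cum 70
  mile 6 (R, w=75) → cum 145
  mile 7 (S, w=2) → cum 147
  mile 9 (T, w=100) → cum 247  ≥ 238.5 → median here
  mile 12 (U, w=100) → cum 347
  mile 14 (V, w=100) → cum 447
  mile 20 (W, w=30) → cum 477
Optimal location: mile 9.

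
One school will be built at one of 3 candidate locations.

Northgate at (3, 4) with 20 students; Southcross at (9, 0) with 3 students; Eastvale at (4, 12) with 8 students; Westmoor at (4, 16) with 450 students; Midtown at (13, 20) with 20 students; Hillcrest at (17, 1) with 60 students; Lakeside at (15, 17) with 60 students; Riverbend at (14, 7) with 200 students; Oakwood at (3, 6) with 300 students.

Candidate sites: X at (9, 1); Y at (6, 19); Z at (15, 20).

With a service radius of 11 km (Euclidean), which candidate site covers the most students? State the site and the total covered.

X, covering 583

Coverage radius r = 11 km; a point is covered iff (Δx)²+(Δy)² ≤ 11² = 121.
  X (9, 1): covers {Northgate, Southcross, Hillcrest, Riverbend, Oakwood} → 583
  Y (6, 19): covers {Eastvale, Westmoor, Midtown, Lakeside} → 538
  Z (15, 20): covers {Midtown, Lakeside} → 80
Maximum coverage at X: 583 students.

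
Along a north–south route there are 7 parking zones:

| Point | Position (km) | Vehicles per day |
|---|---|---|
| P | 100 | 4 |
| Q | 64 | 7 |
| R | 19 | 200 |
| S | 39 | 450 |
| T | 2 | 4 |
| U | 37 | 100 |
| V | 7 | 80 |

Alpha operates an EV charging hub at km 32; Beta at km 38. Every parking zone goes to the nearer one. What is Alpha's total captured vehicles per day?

284

The indifferent point is the midpoint (32+38)/2 = 35; parking zones left of it (closer to Alpha at 32) go to Alpha, those right go to Beta.
  T at 2 (w=4) → Alpha
  V at 7 (w=80) → Alpha
  R at 19 (w=200) → Alpha
  U at 37 (w=100) → Beta
  S at 39 (w=450) → Beta
  Q at 64 (w=7) → Beta
  P at 100 (w=4) → Beta
Alpha captures 284; Beta captures 561.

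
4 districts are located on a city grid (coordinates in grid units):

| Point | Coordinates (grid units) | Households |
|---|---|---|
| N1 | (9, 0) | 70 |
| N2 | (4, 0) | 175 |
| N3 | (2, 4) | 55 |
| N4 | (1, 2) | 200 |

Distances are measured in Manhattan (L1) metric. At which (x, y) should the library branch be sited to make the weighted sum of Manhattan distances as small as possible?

Manhattan distance separates: Σwᵢ(|x−xᵢ|+|y−yᵢ|) = Σwᵢ|x−xᵢ| + Σwᵢ|y−yᵢ|, so x and y are optimised independently as 1-D weighted medians.
Total weight W = 500; half = 250.
x-coordinate, sorted with cumulative weight:
  x=1 (N4, w=200) cum 200
  x=2 (N3, w=55) cum 255  ← median
  x=4 (N2, w=175) cum 430
  x=9 (N1, w=70) cum 500
⇒ x* = 2
y-coordinate, sorted with cumulative weight:
  y=0 (N1, w=70) cum 70
  y=0 (N2, w=175) cum 245
  y=2 (N4, w=200) cum 445  ← median
  y=4 (N3, w=55) cum 500
⇒ y* = 2

(2, 2)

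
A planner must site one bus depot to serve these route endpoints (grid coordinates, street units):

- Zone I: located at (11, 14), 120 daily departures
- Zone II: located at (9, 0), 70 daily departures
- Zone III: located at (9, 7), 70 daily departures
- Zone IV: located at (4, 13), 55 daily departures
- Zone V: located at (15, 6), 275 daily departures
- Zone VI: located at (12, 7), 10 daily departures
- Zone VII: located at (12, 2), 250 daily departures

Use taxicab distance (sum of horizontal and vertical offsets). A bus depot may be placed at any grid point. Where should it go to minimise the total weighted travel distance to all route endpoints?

Manhattan distance separates: Σwᵢ(|x−xᵢ|+|y−yᵢ|) = Σwᵢ|x−xᵢ| + Σwᵢ|y−yᵢ|, so x and y are optimised independently as 1-D weighted medians.
Total weight W = 850; half = 425.
x-coordinate, sorted with cumulative weight:
  x=4 (Zone IV, w=55) cum 55
  x=9 (Zone II, w=70) cum 125
  x=9 (Zone III, w=70) cum 195
  x=11 (Zone I, w=120) cum 315
  x=12 (Zone VI, w=10) cum 325
  x=12 (Zone VII, w=250) cum 575  ← median
  x=15 (Zone V, w=275) cum 850
⇒ x* = 12
y-coordinate, sorted with cumulative weight:
  y=0 (Zone II, w=70) cum 70
  y=2 (Zone VII, w=250) cum 320
  y=6 (Zone V, w=275) cum 595  ← median
  y=7 (Zone III, w=70) cum 665
  y=7 (Zone VI, w=10) cum 675
  y=13 (Zone IV, w=55) cum 730
  y=14 (Zone I, w=120) cum 850
⇒ y* = 6

(12, 6)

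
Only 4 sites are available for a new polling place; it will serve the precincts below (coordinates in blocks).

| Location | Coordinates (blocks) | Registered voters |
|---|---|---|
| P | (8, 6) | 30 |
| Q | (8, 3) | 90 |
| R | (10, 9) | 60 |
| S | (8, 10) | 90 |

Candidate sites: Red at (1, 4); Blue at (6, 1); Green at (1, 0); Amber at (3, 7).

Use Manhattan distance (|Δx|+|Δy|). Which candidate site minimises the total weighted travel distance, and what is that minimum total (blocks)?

Total weighted distance at each candidate:
  Red (1, 4): total = 3000
  Blue (6, 1): total = 2280
  Green (1, 0): total = 3900
  Amber (3, 7): total = 2250
Minimum is at Amber with total 2250 blocks.

Amber, total 2250 blocks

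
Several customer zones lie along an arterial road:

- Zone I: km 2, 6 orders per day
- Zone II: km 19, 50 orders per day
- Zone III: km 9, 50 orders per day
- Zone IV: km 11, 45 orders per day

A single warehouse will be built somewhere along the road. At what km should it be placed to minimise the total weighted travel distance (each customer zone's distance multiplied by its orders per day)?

x = 11

For a sum of weighted absolute distances on a line, the optimum is the weighted median (not the mean). Total weight W = 151; half-weight = 75.5.
Sort by position and accumulate weight:
  km 2 (Zone I, w=6) → cum 6
  km 9 (Zone III, w=50) → cum 56
  km 11 (Zone IV, w=45) → cum 101  ≥ 75.5 → median here
  km 19 (Zone II, w=50) → cum 151
Optimal location: km 11.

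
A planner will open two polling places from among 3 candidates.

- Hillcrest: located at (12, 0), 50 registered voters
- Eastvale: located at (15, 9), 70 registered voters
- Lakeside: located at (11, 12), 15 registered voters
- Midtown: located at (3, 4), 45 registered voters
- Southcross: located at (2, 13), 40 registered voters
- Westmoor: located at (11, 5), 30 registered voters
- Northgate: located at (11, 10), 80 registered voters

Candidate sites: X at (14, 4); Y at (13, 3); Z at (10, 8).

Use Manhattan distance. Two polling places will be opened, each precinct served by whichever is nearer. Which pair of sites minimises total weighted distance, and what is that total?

Evaluate every pair (each demand assigned to the nearer of the two):
  {Y, Z}: total = 2070
  {X, Z}: total = 2170
  {X, Y}: total = 2960
Best pair: {Y, Z} with total 2070.

{Y, Z}, total 2070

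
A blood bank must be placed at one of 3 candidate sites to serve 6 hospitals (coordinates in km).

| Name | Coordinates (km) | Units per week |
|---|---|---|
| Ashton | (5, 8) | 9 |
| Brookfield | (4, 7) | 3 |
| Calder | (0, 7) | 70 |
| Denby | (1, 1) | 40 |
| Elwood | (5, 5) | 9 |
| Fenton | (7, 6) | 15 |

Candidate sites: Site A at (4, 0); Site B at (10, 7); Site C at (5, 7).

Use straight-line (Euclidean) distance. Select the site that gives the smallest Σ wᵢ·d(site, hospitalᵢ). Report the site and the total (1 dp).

Total weighted distance at each candidate:
  Site A (4, 0): total = 930.9
  Site B (10, 7): total = 1292.5
  Site C (5, 7): total = 702.0
Minimum is at Site C with total 702.0 km.

Site C, total 702.0 km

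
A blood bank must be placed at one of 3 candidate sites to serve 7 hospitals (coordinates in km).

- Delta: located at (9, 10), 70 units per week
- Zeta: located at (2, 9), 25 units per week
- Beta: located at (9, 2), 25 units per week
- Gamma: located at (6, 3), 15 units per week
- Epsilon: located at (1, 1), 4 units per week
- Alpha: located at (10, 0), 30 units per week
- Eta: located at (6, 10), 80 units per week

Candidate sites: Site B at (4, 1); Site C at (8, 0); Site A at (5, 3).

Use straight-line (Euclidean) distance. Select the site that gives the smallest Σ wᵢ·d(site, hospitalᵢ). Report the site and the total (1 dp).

Total weighted distance at each candidate:
  Site B (4, 1): total = 2028.8
  Site C (8, 0): total = 1988.0
  Site A (5, 3): total = 1608.6
Minimum is at Site A with total 1608.6 km.

Site A, total 1608.6 km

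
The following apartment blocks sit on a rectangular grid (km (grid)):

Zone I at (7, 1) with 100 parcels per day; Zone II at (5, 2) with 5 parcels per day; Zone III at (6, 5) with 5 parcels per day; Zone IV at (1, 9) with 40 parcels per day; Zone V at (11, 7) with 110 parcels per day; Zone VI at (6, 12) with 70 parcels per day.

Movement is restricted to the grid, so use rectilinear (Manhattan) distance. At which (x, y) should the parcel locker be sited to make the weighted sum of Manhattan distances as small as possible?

(7, 7)

Manhattan distance separates: Σwᵢ(|x−xᵢ|+|y−yᵢ|) = Σwᵢ|x−xᵢ| + Σwᵢ|y−yᵢ|, so x and y are optimised independently as 1-D weighted medians.
Total weight W = 330; half = 165.
x-coordinate, sorted with cumulative weight:
  x=1 (Zone IV, w=40) cum 40
  x=5 (Zone II, w=5) cum 45
  x=6 (Zone III, w=5) cum 50
  x=6 (Zone VI, w=70) cum 120
  x=7 (Zone I, w=100) cum 220  ← median
  x=11 (Zone V, w=110) cum 330
⇒ x* = 7
y-coordinate, sorted with cumulative weight:
  y=1 (Zone I, w=100) cum 100
  y=2 (Zone II, w=5) cum 105
  y=5 (Zone III, w=5) cum 110
  y=7 (Zone V, w=110) cum 220  ← median
  y=9 (Zone IV, w=40) cum 260
  y=12 (Zone VI, w=70) cum 330
⇒ y* = 7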